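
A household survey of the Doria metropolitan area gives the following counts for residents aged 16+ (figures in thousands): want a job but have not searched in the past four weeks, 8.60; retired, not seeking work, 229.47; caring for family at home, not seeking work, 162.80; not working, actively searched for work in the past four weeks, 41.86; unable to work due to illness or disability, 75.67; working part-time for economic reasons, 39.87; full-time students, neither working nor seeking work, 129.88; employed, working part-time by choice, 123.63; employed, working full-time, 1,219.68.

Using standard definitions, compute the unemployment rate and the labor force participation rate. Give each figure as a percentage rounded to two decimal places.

Unemployment rate ≈ 2.94%; labor force participation rate ≈ 70.15%.

Employed = 39.87 + 123.63 + 1,219.68 = 1,383.18 thousand (anyone who worked, including part-time for economic reasons, counts as employed).
Unemployed = 41.86 thousand.
Labor force = 1,383.18 + 41.86 = 1,425.04 thousand.
Not in labor force = 8.60 + 229.47 + 162.80 + 75.67 + 129.88 = 606.42 thousand (those not working and not actively searching are outside the labor force — including those who want a job but have given up searching).
Civilian working-age population = 1,425.04 + 606.42 = 2,031.46 thousand.
Unemployment rate = 41.86 / 1,425.04 = 2.94%.
Labor force participation rate = 1,425.04 / 2,031.46 = 70.15%.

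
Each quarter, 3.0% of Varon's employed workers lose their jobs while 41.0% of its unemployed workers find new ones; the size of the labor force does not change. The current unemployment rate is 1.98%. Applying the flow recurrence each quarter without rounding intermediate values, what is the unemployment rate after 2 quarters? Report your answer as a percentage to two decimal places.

Unemployment rate after two quarters ≈ 5.30%.

With a fixed labor force, u_{t+1} = u_t + s·(1−u_t) − f·u_t = u_t·(1−s−f) + s.
Here 1−s−f = 0.560 and s = 0.030.
u_1 = 0.019800 × 0.560 + 0.030 = 0.041088.
u_2 = 0.041088 × 0.560 + 0.030 = 0.053009.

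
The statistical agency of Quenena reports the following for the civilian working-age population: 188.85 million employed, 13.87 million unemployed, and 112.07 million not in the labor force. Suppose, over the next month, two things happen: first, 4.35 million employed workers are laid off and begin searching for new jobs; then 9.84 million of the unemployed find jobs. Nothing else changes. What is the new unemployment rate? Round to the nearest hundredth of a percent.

Initially, labor force = 188.85 + 13.87 = 202.72 million, so u = 13.87/202.72 = 6.84%.
After the first change, employed falls and unemployed rises by 4.35; labor force unchanged → E = 184.50, U = 18.22, labor force = 202.72 million.
After the second change, unemployed falls and employed rises by 9.84; labor force unchanged → E = 194.34, U = 8.38, labor force = 202.72 million.
New unemployment rate = 8.38 / 202.72 = 4.13%.

New unemployment rate ≈ 4.13%.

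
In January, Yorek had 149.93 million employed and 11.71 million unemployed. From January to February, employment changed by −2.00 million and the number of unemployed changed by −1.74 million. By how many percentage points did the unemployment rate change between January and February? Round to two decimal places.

The unemployment rate changed by −0.93 percentage points.

January: labor force = 149.93 + 11.71 = 161.64; u = 11.71/161.64 = 7.24%.
February: labor force = 147.93 + 9.97 = 157.90; u = 9.97/157.90 = 6.31%.
Change = 6.31% − 7.24% = −0.93 pp.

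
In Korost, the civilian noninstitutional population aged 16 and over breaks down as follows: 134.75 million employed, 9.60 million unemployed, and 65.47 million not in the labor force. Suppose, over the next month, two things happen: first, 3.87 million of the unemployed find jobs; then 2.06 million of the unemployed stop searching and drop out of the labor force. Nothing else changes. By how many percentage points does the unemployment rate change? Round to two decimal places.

Initially, labor force = 134.75 + 9.60 = 144.35 million, so u = 9.60/144.35 = 6.65%.
After the first change, unemployed falls and employed rises by 3.87; labor force unchanged → E = 138.62, U = 5.73, labor force = 144.35 million.
After the second change, unemployed and labor force both fall by 2.06 → E = 138.62, U = 3.67, labor force = 142.29 million.
New unemployment rate = 3.67 / 142.29 = 2.58%.
Change = 2.58% − 6.65% = −4.07 percentage points.

The unemployment rate changes by −4.07 percentage points.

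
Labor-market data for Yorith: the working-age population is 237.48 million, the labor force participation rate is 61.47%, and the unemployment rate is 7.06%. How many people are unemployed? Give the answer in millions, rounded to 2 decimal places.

Labor force = 0.6147 × 237.48 = 145.98 million.
Unemployed = 0.0706 × 145.98 ≈ 10.31 million.

About 10.31 million are unemployed.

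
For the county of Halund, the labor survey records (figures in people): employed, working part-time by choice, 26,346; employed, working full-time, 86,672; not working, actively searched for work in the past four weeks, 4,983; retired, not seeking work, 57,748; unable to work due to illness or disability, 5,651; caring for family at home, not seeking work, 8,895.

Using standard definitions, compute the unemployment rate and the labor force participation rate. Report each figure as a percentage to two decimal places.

Unemployment rate ≈ 4.22%; labor force participation rate ≈ 62.01%.

Employed = 26,346 + 86,672 = 113,018.
Unemployed = 4,983.
Labor force = 113,018 + 4,983 = 118,001.
Not in labor force = 57,748 + 5,651 + 8,895 = 72,294 (those not working and not actively searching are outside the labor force).
Civilian working-age population = 118,001 + 72,294 = 190,295.
Unemployment rate = 4,983 / 118,001 = 4.22%.
Labor force participation rate = 118,001 / 190,295 = 62.01%.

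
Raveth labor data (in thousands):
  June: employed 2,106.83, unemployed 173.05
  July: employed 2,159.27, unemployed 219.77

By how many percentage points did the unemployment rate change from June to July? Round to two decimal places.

June: labor force = 2,106.83 + 173.05 = 2,279.88; u = 173.05/2,279.88 = 7.59%.
July: labor force = 2,159.27 + 219.77 = 2,379.04; u = 219.77/2,379.04 = 9.24%.
Change = 9.24% − 7.59% = +1.65 pp.

The unemployment rate changed by +1.65 percentage points.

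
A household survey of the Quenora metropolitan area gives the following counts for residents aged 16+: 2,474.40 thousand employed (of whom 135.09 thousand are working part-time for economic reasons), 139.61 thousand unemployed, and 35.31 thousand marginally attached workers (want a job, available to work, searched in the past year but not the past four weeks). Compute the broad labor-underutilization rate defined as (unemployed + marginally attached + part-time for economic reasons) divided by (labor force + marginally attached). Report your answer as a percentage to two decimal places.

Broad underutilization rate ≈ 11.70%.

Labor force = 2,474.40 + 139.61 = 2,614.01 thousand.
Numerator = 139.61 + 35.31 + 135.09 = 310.01 thousand.
Denominator = 2,614.01 + 35.31 = 2,649.32 thousand.
Broad rate = 310.01 / 2,649.32 = 11.70%.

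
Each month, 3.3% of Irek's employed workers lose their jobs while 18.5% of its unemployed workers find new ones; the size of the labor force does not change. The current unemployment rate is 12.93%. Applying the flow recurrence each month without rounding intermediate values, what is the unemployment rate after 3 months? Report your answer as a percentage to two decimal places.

Unemployment rate after three months ≈ 14.08%.

With a fixed labor force, u_{t+1} = u_t + s·(1−u_t) − f·u_t = u_t·(1−s−f) + s.
Here 1−s−f = 0.782 and s = 0.033.
u_1 = 0.129300 × 0.782 + 0.033 = 0.134113.
u_2 = 0.134113 × 0.782 + 0.033 = 0.137876.
u_3 = 0.137876 × 0.782 + 0.033 = 0.140819.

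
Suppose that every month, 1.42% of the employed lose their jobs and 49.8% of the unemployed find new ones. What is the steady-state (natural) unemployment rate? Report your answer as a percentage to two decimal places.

Steady-state unemployment rate ≈ 2.77%.

At steady state the flows balance: s·E = f·U, so U/(E+U) = s/(s+f).
u* = 1.42 / (1.42 + 49.8) = 1.42 / 51.22 = 2.77%.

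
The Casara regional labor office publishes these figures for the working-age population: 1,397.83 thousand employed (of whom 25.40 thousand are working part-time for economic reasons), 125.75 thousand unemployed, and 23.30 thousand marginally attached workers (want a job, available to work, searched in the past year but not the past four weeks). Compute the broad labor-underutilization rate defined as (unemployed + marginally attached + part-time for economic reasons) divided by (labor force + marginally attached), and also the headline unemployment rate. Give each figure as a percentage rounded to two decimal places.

Broad underutilization rate ≈ 11.28%; headline unemployment rate ≈ 8.25%.

Labor force = 1,397.83 + 125.75 = 1,523.58 thousand.
Numerator = 125.75 + 23.30 + 25.40 = 174.45 thousand.
Denominator = 1,523.58 + 23.30 = 1,546.88 thousand.
Broad rate = 174.45 / 1,546.88 = 11.28%.
Headline unemployment rate = 125.75 / 1,523.58 = 8.25%.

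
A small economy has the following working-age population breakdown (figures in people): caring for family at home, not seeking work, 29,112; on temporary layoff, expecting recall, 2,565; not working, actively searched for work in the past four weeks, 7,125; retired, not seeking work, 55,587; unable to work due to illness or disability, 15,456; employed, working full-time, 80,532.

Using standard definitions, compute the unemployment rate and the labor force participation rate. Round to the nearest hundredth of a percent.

Employed = 80,532.
Unemployed = 2,565 + 7,125 = 9,690 (jobless and actively searching, or on temporary layoff).
Labor force = 80,532 + 9,690 = 90,222.
Not in labor force = 29,112 + 55,587 + 15,456 = 100,155 (those not working and not actively searching are outside the labor force).
Civilian working-age population = 90,222 + 100,155 = 190,377.
Unemployment rate = 9,690 / 90,222 = 10.74%.
Labor force participation rate = 90,222 / 190,377 = 47.39%.

Unemployment rate ≈ 10.74%; labor force participation rate ≈ 47.39%.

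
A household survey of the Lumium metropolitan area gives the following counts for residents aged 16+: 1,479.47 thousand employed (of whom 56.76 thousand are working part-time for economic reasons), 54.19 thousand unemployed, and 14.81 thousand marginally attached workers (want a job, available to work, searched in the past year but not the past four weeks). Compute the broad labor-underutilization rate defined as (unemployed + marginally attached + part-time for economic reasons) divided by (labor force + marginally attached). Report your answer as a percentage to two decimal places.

Labor force = 1,479.47 + 54.19 = 1,533.66 thousand.
Numerator = 54.19 + 14.81 + 56.76 = 125.76 thousand.
Denominator = 1,533.66 + 14.81 = 1,548.47 thousand.
Broad rate = 125.76 / 1,548.47 = 8.12%.

Broad underutilization rate ≈ 8.12%.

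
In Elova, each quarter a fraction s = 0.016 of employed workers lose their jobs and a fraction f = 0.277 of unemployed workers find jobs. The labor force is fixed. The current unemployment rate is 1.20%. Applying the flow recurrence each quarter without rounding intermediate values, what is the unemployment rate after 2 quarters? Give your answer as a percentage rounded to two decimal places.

With a fixed labor force, u_{t+1} = u_t + s·(1−u_t) − f·u_t = u_t·(1−s−f) + s.
Here 1−s−f = 0.707 and s = 0.016.
u_1 = 0.012000 × 0.707 + 0.016 = 0.024484.
u_2 = 0.024484 × 0.707 + 0.016 = 0.033310.

Unemployment rate after two quarters ≈ 3.33%.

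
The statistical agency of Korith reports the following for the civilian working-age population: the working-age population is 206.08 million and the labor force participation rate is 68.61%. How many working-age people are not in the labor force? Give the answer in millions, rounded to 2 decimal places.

About 64.69 million are not in the labor force.

Share not in the labor force = 1 − 0.6861 = 0.3139.
Not in labor force = 0.3139 × 206.08 ≈ 64.69 million.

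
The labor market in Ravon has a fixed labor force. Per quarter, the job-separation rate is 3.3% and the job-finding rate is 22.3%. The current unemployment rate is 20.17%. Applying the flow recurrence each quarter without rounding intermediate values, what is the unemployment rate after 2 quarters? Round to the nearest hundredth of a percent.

Unemployment rate after two quarters ≈ 16.92%.

With a fixed labor force, u_{t+1} = u_t + s·(1−u_t) − f·u_t = u_t·(1−s−f) + s.
Here 1−s−f = 0.744 and s = 0.033.
u_1 = 0.201700 × 0.744 + 0.033 = 0.183065.
u_2 = 0.183065 × 0.744 + 0.033 = 0.169200.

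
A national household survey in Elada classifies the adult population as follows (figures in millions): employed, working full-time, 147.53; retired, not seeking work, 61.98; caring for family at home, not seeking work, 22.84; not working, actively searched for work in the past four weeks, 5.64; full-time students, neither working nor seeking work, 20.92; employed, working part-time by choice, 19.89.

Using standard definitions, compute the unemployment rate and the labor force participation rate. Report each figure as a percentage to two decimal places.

Unemployment rate ≈ 3.26%; labor force participation rate ≈ 62.07%.

Employed = 147.53 + 19.89 = 167.42 million.
Unemployed = 5.64 million.
Labor force = 167.42 + 5.64 = 173.06 million.
Not in labor force = 61.98 + 22.84 + 20.92 = 105.74 million (those not working and not actively searching are outside the labor force).
Civilian working-age population = 173.06 + 105.74 = 278.80 million.
Unemployment rate = 5.64 / 173.06 = 3.26%.
Labor force participation rate = 173.06 / 278.80 = 62.07%.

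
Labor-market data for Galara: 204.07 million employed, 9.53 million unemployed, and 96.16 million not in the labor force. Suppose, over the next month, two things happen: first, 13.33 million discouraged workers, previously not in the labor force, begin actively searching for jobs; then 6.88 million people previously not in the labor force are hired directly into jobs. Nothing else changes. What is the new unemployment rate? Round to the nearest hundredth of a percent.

New unemployment rate ≈ 9.78%.

Initially, labor force = 204.07 + 9.53 = 213.60 million, so u = 9.53/213.60 = 4.46%.
After the first change, unemployed and labor force both rise by 13.33 → E = 204.07, U = 22.86, labor force = 226.93 million.
After the second change, employed and labor force both rise by 6.88; unemployed unchanged → E = 210.95, U = 22.86, labor force = 233.81 million.
New unemployment rate = 22.86 / 233.81 = 9.78%.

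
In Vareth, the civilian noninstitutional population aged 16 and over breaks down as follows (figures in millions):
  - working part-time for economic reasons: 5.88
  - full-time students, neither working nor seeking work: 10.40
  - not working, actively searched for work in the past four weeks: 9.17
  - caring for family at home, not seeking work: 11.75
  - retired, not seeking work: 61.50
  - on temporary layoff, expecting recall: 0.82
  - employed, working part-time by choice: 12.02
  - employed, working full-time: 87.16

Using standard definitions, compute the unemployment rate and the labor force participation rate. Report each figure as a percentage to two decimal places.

Unemployment rate ≈ 8.68%; labor force participation rate ≈ 57.90%.

Employed = 5.88 + 12.02 + 87.16 = 105.06 million (anyone who worked, including part-time for economic reasons, counts as employed).
Unemployed = 9.17 + 0.82 = 9.99 million (jobless and actively searching, or on temporary layoff).
Labor force = 105.06 + 9.99 = 115.05 million.
Not in labor force = 10.40 + 11.75 + 61.50 = 83.65 million (those not working and not actively searching are outside the labor force).
Civilian working-age population = 115.05 + 83.65 = 198.70 million.
Unemployment rate = 9.99 / 115.05 = 8.68%.
Labor force participation rate = 115.05 / 198.70 = 57.90%.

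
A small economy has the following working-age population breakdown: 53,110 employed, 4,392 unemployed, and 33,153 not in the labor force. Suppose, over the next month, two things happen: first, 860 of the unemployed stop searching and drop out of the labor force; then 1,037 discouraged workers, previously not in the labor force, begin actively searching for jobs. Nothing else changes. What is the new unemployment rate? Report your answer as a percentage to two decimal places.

Initially, labor force = 53,110 + 4,392 = 57,502, so u = 4,392/57,502 = 7.64%.
After the first change, unemployed and labor force both fall by 860 → E = 53,110, U = 3,532, labor force = 56,642.
After the second change, unemployed and labor force both rise by 1,037 → E = 53,110, U = 4,569, labor force = 57,679.
New unemployment rate = 4,569 / 57,679 = 7.92%.

New unemployment rate ≈ 7.92%.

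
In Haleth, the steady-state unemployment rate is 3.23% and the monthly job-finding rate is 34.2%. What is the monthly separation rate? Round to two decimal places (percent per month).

Separation rate ≈ 1.14% per month.

From u* = s/(s+f): s = u·f/(1−u).
s = 0.0323 × 34.2 / (1 − 0.0323) = 1.1047 / 0.9677 ≈ 1.14% per month.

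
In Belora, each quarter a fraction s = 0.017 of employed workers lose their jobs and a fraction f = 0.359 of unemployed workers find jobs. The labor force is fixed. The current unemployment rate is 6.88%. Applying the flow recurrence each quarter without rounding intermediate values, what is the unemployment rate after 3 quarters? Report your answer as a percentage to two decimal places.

Unemployment rate after three quarters ≈ 5.09%.

With a fixed labor force, u_{t+1} = u_t + s·(1−u_t) − f·u_t = u_t·(1−s−f) + s.
Here 1−s−f = 0.624 and s = 0.017.
u_1 = 0.068800 × 0.624 + 0.017 = 0.059931.
u_2 = 0.059931 × 0.624 + 0.017 = 0.054397.
u_3 = 0.054397 × 0.624 + 0.017 = 0.050944.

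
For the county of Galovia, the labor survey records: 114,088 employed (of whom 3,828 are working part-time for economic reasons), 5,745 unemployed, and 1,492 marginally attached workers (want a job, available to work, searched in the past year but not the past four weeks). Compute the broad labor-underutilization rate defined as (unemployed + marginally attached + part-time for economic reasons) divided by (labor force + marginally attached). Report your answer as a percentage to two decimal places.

Labor force = 114,088 + 5,745 = 119,833.
Numerator = 5,745 + 1,492 + 3,828 = 11,065.
Denominator = 119,833 + 1,492 = 121,325.
Broad rate = 11,065 / 121,325 = 9.12%.

Broad underutilization rate ≈ 9.12%.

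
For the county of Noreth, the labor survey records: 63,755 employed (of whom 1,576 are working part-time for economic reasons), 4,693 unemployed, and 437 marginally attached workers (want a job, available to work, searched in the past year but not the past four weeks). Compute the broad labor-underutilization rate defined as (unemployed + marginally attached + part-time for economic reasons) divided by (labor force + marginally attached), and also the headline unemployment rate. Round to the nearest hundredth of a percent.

Labor force = 63,755 + 4,693 = 68,448.
Numerator = 4,693 + 437 + 1,576 = 6,706.
Denominator = 68,448 + 437 = 68,885.
Broad rate = 6,706 / 68,885 = 9.74%.
Headline unemployment rate = 4,693 / 68,448 = 6.86%.

Broad underutilization rate ≈ 9.74%; headline unemployment rate ≈ 6.86%.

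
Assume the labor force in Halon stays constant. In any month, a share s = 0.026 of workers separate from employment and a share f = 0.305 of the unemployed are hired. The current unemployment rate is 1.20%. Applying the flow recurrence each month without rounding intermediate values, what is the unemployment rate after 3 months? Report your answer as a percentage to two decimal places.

Unemployment rate after three months ≈ 5.86%.

With a fixed labor force, u_{t+1} = u_t + s·(1−u_t) − f·u_t = u_t·(1−s−f) + s.
Here 1−s−f = 0.669 and s = 0.026.
u_1 = 0.012000 × 0.669 + 0.026 = 0.034028.
u_2 = 0.034028 × 0.669 + 0.026 = 0.048765.
u_3 = 0.048765 × 0.669 + 0.026 = 0.058624.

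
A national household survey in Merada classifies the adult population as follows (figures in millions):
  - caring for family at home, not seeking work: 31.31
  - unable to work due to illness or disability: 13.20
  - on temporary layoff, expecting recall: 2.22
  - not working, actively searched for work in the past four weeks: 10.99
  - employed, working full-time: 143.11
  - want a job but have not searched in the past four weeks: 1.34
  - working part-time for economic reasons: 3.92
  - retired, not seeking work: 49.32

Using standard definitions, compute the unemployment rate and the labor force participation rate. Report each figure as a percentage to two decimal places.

Employed = 143.11 + 3.92 = 147.03 million (anyone who worked, including part-time for economic reasons, counts as employed).
Unemployed = 2.22 + 10.99 = 13.21 million (jobless and actively searching, or on temporary layoff).
Labor force = 147.03 + 13.21 = 160.24 million.
Not in labor force = 31.31 + 13.20 + 1.34 + 49.32 = 95.17 million (those not working and not actively searching are outside the labor force — including those who want a job but have given up searching).
Civilian working-age population = 160.24 + 95.17 = 255.41 million.
Unemployment rate = 13.21 / 160.24 = 8.24%.
Labor force participation rate = 160.24 / 255.41 = 62.74%.

Unemployment rate ≈ 8.24%; labor force participation rate ≈ 62.74%.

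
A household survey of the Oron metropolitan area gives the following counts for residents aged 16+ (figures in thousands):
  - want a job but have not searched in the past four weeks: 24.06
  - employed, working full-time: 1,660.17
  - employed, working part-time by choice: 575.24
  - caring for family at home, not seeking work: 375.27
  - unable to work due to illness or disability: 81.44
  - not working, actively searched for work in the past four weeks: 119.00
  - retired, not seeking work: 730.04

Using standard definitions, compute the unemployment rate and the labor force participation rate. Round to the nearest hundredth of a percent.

Unemployment rate ≈ 5.05%; labor force participation rate ≈ 66.04%.

Employed = 1,660.17 + 575.24 = 2,235.41 thousand.
Unemployed = 119.00 thousand.
Labor force = 2,235.41 + 119.00 = 2,354.41 thousand.
Not in labor force = 24.06 + 375.27 + 81.44 + 730.04 = 1,210.81 thousand (those not working and not actively searching are outside the labor force — including those who want a job but have given up searching).
Civilian working-age population = 2,354.41 + 1,210.81 = 3,565.22 thousand.
Unemployment rate = 119.00 / 2,354.41 = 5.05%.
Labor force participation rate = 2,354.41 / 3,565.22 = 66.04%.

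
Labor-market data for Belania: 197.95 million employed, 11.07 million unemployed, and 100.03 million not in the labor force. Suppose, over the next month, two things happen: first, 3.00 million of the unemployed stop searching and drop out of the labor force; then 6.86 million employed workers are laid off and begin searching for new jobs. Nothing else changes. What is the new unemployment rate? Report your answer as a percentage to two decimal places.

Initially, labor force = 197.95 + 11.07 = 209.02 million, so u = 11.07/209.02 = 5.30%.
After the first change, unemployed and labor force both fall by 3.00 → E = 197.95, U = 8.07, labor force = 206.02 million.
After the second change, employed falls and unemployed rises by 6.86; labor force unchanged → E = 191.09, U = 14.93, labor force = 206.02 million.
New unemployment rate = 14.93 / 206.02 = 7.25%.

New unemployment rate ≈ 7.25%.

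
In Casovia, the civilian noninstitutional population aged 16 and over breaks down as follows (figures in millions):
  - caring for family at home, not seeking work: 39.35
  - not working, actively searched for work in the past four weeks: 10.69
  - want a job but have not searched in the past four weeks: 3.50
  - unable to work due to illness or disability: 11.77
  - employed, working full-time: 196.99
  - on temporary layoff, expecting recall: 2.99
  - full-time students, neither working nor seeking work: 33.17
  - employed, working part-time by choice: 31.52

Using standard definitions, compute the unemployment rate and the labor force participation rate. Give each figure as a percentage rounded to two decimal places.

Employed = 196.99 + 31.52 = 228.51 million.
Unemployed = 10.69 + 2.99 = 13.68 million (jobless and actively searching, or on temporary layoff).
Labor force = 228.51 + 13.68 = 242.19 million.
Not in labor force = 39.35 + 3.50 + 11.77 + 33.17 = 87.79 million (those not working and not actively searching are outside the labor force — including those who want a job but have given up searching).
Civilian working-age population = 242.19 + 87.79 = 329.98 million.
Unemployment rate = 13.68 / 242.19 = 5.65%.
Labor force participation rate = 242.19 / 329.98 = 73.40%.

Unemployment rate ≈ 5.65%; labor force participation rate ≈ 73.40%.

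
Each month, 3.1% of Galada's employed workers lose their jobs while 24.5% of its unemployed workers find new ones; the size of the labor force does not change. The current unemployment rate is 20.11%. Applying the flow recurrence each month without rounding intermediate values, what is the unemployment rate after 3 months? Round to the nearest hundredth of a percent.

With a fixed labor force, u_{t+1} = u_t + s·(1−u_t) − f·u_t = u_t·(1−s−f) + s.
Here 1−s−f = 0.724 and s = 0.031.
u_1 = 0.201100 × 0.724 + 0.031 = 0.176596.
u_2 = 0.176596 × 0.724 + 0.031 = 0.158856.
u_3 = 0.158856 × 0.724 + 0.031 = 0.146012.

Unemployment rate after three months ≈ 14.60%.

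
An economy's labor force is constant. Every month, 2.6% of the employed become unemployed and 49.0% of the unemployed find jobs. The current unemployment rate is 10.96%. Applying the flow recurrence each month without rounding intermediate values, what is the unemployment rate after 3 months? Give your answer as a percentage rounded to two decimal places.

Unemployment rate after three months ≈ 5.71%.

With a fixed labor force, u_{t+1} = u_t + s·(1−u_t) − f·u_t = u_t·(1−s−f) + s.
Here 1−s−f = 0.484 and s = 0.026.
u_1 = 0.109600 × 0.484 + 0.026 = 0.079046.
u_2 = 0.079046 × 0.484 + 0.026 = 0.064258.
u_3 = 0.064258 × 0.484 + 0.026 = 0.057101.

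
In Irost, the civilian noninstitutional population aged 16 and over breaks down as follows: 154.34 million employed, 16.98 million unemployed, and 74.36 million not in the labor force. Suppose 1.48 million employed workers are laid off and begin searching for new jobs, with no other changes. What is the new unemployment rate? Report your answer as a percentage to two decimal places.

Initially, labor force = 154.34 + 16.98 = 171.32 million, so u = 16.98/171.32 = 9.91%.
After the change, employed falls and unemployed rises by 1.48; labor force unchanged → E = 152.86, U = 18.46, labor force = 171.32 million.
New unemployment rate = 18.46 / 171.32 = 10.78%.

New unemployment rate ≈ 10.78%.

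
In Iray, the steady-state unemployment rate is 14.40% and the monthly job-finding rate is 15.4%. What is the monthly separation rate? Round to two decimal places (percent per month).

From u* = s/(s+f): s = u·f/(1−u).
s = 0.1440 × 15.4 / (1 − 0.1440) = 2.2176 / 0.8560 ≈ 2.59% per month.

Separation rate ≈ 2.59% per month.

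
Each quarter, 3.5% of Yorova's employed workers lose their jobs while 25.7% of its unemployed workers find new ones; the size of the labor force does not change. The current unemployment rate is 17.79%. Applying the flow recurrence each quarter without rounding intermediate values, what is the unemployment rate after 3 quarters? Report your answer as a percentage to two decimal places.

With a fixed labor force, u_{t+1} = u_t + s·(1−u_t) − f·u_t = u_t·(1−s−f) + s.
Here 1−s−f = 0.708 and s = 0.035.
u_1 = 0.177900 × 0.708 + 0.035 = 0.160953.
u_2 = 0.160953 × 0.708 + 0.035 = 0.148955.
u_3 = 0.148955 × 0.708 + 0.035 = 0.140460.

Unemployment rate after three quarters ≈ 14.05%.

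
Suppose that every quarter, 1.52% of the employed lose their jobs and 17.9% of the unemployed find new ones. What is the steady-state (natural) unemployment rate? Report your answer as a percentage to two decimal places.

At steady state the flows balance: s·E = f·U, so U/(E+U) = s/(s+f).
u* = 1.52 / (1.52 + 17.9) = 1.52 / 19.42 = 7.83%.

Steady-state unemployment rate ≈ 7.83%.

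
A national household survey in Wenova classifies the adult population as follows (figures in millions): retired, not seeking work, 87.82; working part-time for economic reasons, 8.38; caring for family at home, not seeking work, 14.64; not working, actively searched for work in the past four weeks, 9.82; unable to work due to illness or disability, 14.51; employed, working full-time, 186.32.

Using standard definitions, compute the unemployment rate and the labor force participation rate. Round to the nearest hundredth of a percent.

Employed = 8.38 + 186.32 = 194.70 million (anyone who worked, including part-time for economic reasons, counts as employed).
Unemployed = 9.82 million.
Labor force = 194.70 + 9.82 = 204.52 million.
Not in labor force = 87.82 + 14.64 + 14.51 = 116.97 million (those not working and not actively searching are outside the labor force).
Civilian working-age population = 204.52 + 116.97 = 321.49 million.
Unemployment rate = 9.82 / 204.52 = 4.80%.
Labor force participation rate = 204.52 / 321.49 = 63.62%.

Unemployment rate ≈ 4.80%; labor force participation rate ≈ 63.62%.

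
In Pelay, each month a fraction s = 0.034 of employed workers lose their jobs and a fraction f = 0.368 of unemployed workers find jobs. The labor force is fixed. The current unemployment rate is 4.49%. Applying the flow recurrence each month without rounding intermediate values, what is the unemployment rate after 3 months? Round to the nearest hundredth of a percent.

With a fixed labor force, u_{t+1} = u_t + s·(1−u_t) − f·u_t = u_t·(1−s−f) + s.
Here 1−s−f = 0.598 and s = 0.034.
u_1 = 0.044900 × 0.598 + 0.034 = 0.060850.
u_2 = 0.060850 × 0.598 + 0.034 = 0.070388.
u_3 = 0.070388 × 0.598 + 0.034 = 0.076092.

Unemployment rate after three months ≈ 7.61%.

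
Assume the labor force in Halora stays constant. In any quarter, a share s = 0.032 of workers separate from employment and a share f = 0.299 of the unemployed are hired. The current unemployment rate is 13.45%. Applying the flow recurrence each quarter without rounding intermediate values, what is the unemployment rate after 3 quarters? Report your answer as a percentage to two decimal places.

With a fixed labor force, u_{t+1} = u_t + s·(1−u_t) − f·u_t = u_t·(1−s−f) + s.
Here 1−s−f = 0.669 and s = 0.032.
u_1 = 0.134500 × 0.669 + 0.032 = 0.121981.
u_2 = 0.121981 × 0.669 + 0.032 = 0.113605.
u_3 = 0.113605 × 0.669 + 0.032 = 0.108002.

Unemployment rate after three quarters ≈ 10.80%.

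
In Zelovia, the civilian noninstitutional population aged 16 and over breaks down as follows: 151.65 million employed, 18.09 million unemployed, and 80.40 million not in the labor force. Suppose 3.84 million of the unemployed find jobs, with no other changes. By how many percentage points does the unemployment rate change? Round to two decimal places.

Initially, labor force = 151.65 + 18.09 = 169.74 million, so u = 18.09/169.74 = 10.66%.
After the change, unemployed falls and employed rises by 3.84; labor force unchanged → E = 155.49, U = 14.25, labor force = 169.74 million.
New unemployment rate = 14.25 / 169.74 = 8.40%.
Change = 8.40% − 10.66% = −2.26 percentage points.

The unemployment rate changes by −2.26 percentage points.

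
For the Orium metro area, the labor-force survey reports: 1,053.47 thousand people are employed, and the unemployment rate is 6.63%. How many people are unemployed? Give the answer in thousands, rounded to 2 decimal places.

Let U be the number unemployed. The labor force is E + U, and U/(E+U) = 0.0663.
So U = 0.0663 × 1,053.47 / (1 − 0.0663) = 69.8451 / 0.9337 ≈ 74.80 thousand.

About 74.80 thousand are unemployed.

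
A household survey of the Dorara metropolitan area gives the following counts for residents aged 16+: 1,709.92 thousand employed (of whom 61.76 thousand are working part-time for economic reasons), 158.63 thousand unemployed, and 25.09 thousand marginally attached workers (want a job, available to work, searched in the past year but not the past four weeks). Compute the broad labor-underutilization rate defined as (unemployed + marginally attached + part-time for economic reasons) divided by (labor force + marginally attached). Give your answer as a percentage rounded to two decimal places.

Broad underutilization rate ≈ 12.96%.

Labor force = 1,709.92 + 158.63 = 1,868.55 thousand.
Numerator = 158.63 + 25.09 + 61.76 = 245.48 thousand.
Denominator = 1,868.55 + 25.09 = 1,893.64 thousand.
Broad rate = 245.48 / 1,893.64 = 12.96%.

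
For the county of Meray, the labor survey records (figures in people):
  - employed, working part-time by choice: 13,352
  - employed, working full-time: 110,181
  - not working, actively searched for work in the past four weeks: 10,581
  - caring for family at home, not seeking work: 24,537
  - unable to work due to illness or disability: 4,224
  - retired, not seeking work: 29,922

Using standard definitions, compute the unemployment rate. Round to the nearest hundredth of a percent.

Unemployment rate ≈ 7.89%.

Employed = 13,352 + 110,181 = 123,533.
Unemployed = 10,581.
Labor force = 123,533 + 10,581 = 134,114.
Unemployment rate = 10,581 / 134,114 = 7.89%.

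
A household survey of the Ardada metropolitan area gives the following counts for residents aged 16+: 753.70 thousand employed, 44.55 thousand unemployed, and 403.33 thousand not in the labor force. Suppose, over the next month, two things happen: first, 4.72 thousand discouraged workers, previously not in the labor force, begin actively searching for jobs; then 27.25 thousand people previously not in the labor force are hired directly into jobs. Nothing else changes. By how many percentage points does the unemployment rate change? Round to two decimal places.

The unemployment rate changes by +0.35 percentage points.

Initially, labor force = 753.70 + 44.55 = 798.25 thousand, so u = 44.55/798.25 = 5.58%.
After the first change, unemployed and labor force both rise by 4.72 → E = 753.70, U = 49.27, labor force = 802.97 thousand.
After the second change, employed and labor force both rise by 27.25; unemployed unchanged → E = 780.95, U = 49.27, labor force = 830.22 thousand.
New unemployment rate = 49.27 / 830.22 = 5.93%.
Change = 5.93% − 5.58% = +0.35 percentage points.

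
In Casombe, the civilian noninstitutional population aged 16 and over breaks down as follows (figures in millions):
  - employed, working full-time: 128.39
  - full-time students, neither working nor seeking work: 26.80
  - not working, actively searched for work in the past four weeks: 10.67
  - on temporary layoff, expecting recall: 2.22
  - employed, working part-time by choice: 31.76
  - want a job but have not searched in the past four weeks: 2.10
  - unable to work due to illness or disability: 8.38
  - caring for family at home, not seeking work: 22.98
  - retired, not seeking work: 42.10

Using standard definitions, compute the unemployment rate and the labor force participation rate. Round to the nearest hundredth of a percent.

Employed = 128.39 + 31.76 = 160.15 million.
Unemployed = 10.67 + 2.22 = 12.89 million (jobless and actively searching, or on temporary layoff).
Labor force = 160.15 + 12.89 = 173.04 million.
Not in labor force = 26.80 + 2.10 + 8.38 + 22.98 + 42.10 = 102.36 million (those not working and not actively searching are outside the labor force — including those who want a job but have given up searching).
Civilian working-age population = 173.04 + 102.36 = 275.40 million.
Unemployment rate = 12.89 / 173.04 = 7.45%.
Labor force participation rate = 173.04 / 275.40 = 62.83%.

Unemployment rate ≈ 7.45%; labor force participation rate ≈ 62.83%.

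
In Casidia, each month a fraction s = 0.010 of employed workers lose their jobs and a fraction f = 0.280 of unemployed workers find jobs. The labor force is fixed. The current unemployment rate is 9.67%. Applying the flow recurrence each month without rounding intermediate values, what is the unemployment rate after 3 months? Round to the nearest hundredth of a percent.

With a fixed labor force, u_{t+1} = u_t + s·(1−u_t) − f·u_t = u_t·(1−s−f) + s.
Here 1−s−f = 0.710 and s = 0.010.
u_1 = 0.096700 × 0.710 + 0.010 = 0.078657.
u_2 = 0.078657 × 0.710 + 0.010 = 0.065846.
u_3 = 0.065846 × 0.710 + 0.010 = 0.056751.

Unemployment rate after three months ≈ 5.68%.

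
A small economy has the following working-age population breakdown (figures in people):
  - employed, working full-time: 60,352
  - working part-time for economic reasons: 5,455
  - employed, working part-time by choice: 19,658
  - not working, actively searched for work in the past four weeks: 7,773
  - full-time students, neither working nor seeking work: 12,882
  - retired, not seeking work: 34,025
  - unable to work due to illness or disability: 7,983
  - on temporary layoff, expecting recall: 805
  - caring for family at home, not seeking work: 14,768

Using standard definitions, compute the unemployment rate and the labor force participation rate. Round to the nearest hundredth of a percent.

Employed = 60,352 + 5,455 + 19,658 = 85,465 (anyone who worked, including part-time for economic reasons, counts as employed).
Unemployed = 7,773 + 805 = 8,578 (jobless and actively searching, or on temporary layoff).
Labor force = 85,465 + 8,578 = 94,043.
Not in labor force = 12,882 + 34,025 + 7,983 + 14,768 = 69,658 (those not working and not actively searching are outside the labor force).
Civilian working-age population = 94,043 + 69,658 = 163,701.
Unemployment rate = 8,578 / 94,043 = 9.12%.
Labor force participation rate = 94,043 / 163,701 = 57.45%.

Unemployment rate ≈ 9.12%; labor force participation rate ≈ 57.45%.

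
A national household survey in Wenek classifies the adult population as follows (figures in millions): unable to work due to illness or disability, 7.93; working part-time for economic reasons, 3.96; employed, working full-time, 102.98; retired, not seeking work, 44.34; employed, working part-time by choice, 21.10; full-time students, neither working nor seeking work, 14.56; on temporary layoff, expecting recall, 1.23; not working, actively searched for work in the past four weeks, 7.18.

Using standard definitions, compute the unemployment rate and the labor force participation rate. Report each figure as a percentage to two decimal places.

Employed = 3.96 + 102.98 + 21.10 = 128.04 million (anyone who worked, including part-time for economic reasons, counts as employed).
Unemployed = 1.23 + 7.18 = 8.41 million (jobless and actively searching, or on temporary layoff).
Labor force = 128.04 + 8.41 = 136.45 million.
Not in labor force = 7.93 + 44.34 + 14.56 = 66.83 million (those not working and not actively searching are outside the labor force).
Civilian working-age population = 136.45 + 66.83 = 203.28 million.
Unemployment rate = 8.41 / 136.45 = 6.16%.
Labor force participation rate = 136.45 / 203.28 = 67.12%.

Unemployment rate ≈ 6.16%; labor force participation rate ≈ 67.12%.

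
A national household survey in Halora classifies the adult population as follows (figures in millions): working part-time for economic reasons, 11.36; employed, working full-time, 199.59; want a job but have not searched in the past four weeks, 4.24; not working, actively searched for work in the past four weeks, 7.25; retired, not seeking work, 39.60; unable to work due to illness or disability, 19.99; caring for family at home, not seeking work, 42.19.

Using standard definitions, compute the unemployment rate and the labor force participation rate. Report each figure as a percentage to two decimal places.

Employed = 11.36 + 199.59 = 210.95 million (anyone who worked, including part-time for economic reasons, counts as employed).
Unemployed = 7.25 million.
Labor force = 210.95 + 7.25 = 218.20 million.
Not in labor force = 4.24 + 39.60 + 19.99 + 42.19 = 106.02 million (those not working and not actively searching are outside the labor force — including those who want a job but have given up searching).
Civilian working-age population = 218.20 + 106.02 = 324.22 million.
Unemployment rate = 7.25 / 218.20 = 3.32%.
Labor force participation rate = 218.20 / 324.22 = 67.30%.

Unemployment rate ≈ 3.32%; labor force participation rate ≈ 67.30%.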